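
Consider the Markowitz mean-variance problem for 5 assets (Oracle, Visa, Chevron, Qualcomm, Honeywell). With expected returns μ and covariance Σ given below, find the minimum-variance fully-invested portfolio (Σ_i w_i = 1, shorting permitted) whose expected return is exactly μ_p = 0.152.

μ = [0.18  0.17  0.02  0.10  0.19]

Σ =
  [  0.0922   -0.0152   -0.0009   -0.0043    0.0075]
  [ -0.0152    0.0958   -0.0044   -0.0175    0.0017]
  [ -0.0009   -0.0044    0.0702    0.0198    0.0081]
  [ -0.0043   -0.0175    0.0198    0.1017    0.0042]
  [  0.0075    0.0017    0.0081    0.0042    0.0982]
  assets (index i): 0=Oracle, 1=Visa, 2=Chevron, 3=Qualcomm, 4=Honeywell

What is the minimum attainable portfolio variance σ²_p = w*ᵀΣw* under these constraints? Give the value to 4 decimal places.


0.0189

p=Σ⁻¹μ = [2.2719  2.3628  -0.1378  1.4438  1.6700]
q=Σ⁻¹𝟙 = [13.2784  14.8401  11.5479  10.3892  7.5154]
a=μᵀp=1.269548  b=𝟙ᵀp=7.610731  c=𝟙ᵀq=57.571041  D=ac−b²=15.165994
λ₁=(c·0.152−b)/D = (57.571041·0.152−7.610731)/15.165994 = 0.075173
λ₂=(a−b·0.152)/D = (1.269548−7.610731·0.152)/15.165994 = 0.007432
w* = 0.075173·p + 0.007432·q:
  w_0 = 0.075173·2.2719 + 0.007432·13.2784 = 0.2695  (Oracle)
  w_1 = 0.075173·2.3628 + 0.007432·14.8401 = 0.2879  (Visa)
  w_2 = 0.075173·-0.1378 + 0.007432·11.5479 = 0.0755  (Chevron)
  w_3 = 0.075173·1.4438 + 0.007432·10.3892 = 0.1857  (Qualcomm)
  w_4 = 0.075173·1.6700 + 0.007432·7.5154 = 0.1814  (Honeywell)
Σw_i=1.0000  μᵀw=0.1520
σ²=wᵀΣw=λ₁·μ_p+λ₂ = 0.075173·0.152 + 0.007432 = 0.018858 ≈ 0.0189


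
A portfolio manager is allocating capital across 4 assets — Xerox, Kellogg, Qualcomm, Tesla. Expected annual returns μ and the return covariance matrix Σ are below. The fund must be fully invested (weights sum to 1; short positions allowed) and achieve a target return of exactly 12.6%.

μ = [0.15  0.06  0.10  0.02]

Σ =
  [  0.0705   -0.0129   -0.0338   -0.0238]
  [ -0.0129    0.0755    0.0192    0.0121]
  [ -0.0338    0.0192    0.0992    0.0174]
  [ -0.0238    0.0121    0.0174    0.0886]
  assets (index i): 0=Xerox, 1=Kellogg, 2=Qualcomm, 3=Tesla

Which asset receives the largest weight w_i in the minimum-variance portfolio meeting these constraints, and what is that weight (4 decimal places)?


u=Σ⁻¹μ = [3.4056  0.7876  1.9003  0.6598]
v=Σ⁻¹𝟙 = [28.3693  12.0027  14.9084  14.3403]
a=μᵀu=0.761311  b=𝟙ᵀu=6.753204  c=𝟙ᵀv=69.620717  D=ac−b²=7.397249
λ₁=(c·0.126−b)/D = (69.620717·0.126−6.753204)/7.397249 = 0.272940
λ₂=(a−b·0.126)/D = (0.761311−6.753204·0.126)/7.397249 = -0.012112
w* = 0.272940·u + -0.012112·v:
  w_0 = 0.272940·3.4056 + -0.012112·28.3693 = 0.5859  (Xerox)
  w_1 = 0.272940·0.7876 + -0.012112·12.0027 = 0.0696  (Kellogg)
  w_2 = 0.272940·1.9003 + -0.012112·14.9084 = 0.3381  (Qualcomm)
  w_3 = 0.272940·0.6598 + -0.012112·14.3403 = 0.0064  (Tesla)
Σw_i=1.0000  μᵀw=0.1260
σ²=wᵀΣw=λ₁·μ_p+λ₂ = 0.272940·0.126 + -0.012112 = 0.022279 ≈ 0.0223

Xerox (0.5859)


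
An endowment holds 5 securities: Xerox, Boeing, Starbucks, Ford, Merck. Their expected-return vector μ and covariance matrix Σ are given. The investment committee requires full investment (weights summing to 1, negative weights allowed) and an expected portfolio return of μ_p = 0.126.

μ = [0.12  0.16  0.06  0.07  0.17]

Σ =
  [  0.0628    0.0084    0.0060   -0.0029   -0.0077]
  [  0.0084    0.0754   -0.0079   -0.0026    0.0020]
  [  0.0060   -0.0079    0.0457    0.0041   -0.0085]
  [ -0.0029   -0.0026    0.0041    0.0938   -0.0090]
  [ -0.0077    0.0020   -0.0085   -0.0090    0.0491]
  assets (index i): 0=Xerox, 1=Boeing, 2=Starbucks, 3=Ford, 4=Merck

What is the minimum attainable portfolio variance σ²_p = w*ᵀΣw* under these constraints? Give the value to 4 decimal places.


p=Σ⁻¹μ = [2.0165  2.0438  2.0902  1.1840  4.2742]
q=Σ⁻¹𝟙 = [15.7217  13.9652  26.4924  13.1842  29.2662]
a=μᵀp=1.503895  b=𝟙ᵀp=11.608721  c=𝟙ᵀq=98.629654  D=ac−b²=13.566211
λ₁=(c·0.126−b)/D = (98.629654·0.126−11.608721)/13.566211 = 0.060342
λ₂=(a−b·0.126)/D = (1.503895−11.608721·0.126)/13.566211 = 0.003037
w* = 0.060342·p + 0.003037·q:
  w_0 = 0.060342·2.0165 + 0.003037·15.7217 = 0.1694  (Xerox)
  w_1 = 0.060342·2.0438 + 0.003037·13.9652 = 0.1657  (Boeing)
  w_2 = 0.060342·2.0902 + 0.003037·26.4924 = 0.2066  (Starbucks)
  w_3 = 0.060342·1.1840 + 0.003037·13.1842 = 0.1115  (Ford)
  w_4 = 0.060342·4.2742 + 0.003037·29.2662 = 0.3468  (Merck)
Σw_i=1.0000  μᵀw=0.1260
σ²=wᵀΣw=λ₁·μ_p+λ₂ = 0.060342·0.126 + 0.003037 = 0.010640 ≈ 0.0106

0.0106


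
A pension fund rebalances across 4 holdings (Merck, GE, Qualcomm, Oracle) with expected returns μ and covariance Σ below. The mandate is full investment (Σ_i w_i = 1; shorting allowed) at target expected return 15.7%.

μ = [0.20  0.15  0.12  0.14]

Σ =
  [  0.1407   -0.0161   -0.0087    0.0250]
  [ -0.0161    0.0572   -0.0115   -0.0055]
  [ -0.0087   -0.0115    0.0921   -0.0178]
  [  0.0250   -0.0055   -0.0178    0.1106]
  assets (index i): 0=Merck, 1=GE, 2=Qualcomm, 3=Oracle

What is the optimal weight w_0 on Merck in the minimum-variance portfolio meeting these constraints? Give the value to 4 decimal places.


0.2740

g=Σ⁻¹μ = [1.7284  3.6869  2.1995  1.4125]
h=Σ⁻¹𝟙 = [9.0065  24.4625  16.8771  10.9385]
a=μᵀg=1.360403  b=𝟙ᵀg=9.027303  c=𝟙ᵀh=61.284498  D=ac−b²=1.879430
λ₁=(c·0.157−b)/D = (61.284498·0.157−9.027303)/1.879430 = 0.316247
λ₂=(a−b·0.157)/D = (1.360403−9.027303·0.157)/1.879430 = -0.030266
w* = 0.316247·g + -0.030266·h:
  w_0 = 0.316247·1.7284 + -0.030266·9.0065 = 0.2740  (Merck)
  w_1 = 0.316247·3.6869 + -0.030266·24.4625 = 0.4256  (GE)
  w_2 = 0.316247·2.1995 + -0.030266·16.8771 = 0.1848  (Qualcomm)
  w_3 = 0.316247·1.4125 + -0.030266·10.9385 = 0.1156  (Oracle)
Σw_i=1.0000  μᵀw=0.1570
σ²=wᵀΣw=λ₁·μ_p+λ₂ = 0.316247·0.157 + -0.030266 = 0.019384 ≈ 0.0194


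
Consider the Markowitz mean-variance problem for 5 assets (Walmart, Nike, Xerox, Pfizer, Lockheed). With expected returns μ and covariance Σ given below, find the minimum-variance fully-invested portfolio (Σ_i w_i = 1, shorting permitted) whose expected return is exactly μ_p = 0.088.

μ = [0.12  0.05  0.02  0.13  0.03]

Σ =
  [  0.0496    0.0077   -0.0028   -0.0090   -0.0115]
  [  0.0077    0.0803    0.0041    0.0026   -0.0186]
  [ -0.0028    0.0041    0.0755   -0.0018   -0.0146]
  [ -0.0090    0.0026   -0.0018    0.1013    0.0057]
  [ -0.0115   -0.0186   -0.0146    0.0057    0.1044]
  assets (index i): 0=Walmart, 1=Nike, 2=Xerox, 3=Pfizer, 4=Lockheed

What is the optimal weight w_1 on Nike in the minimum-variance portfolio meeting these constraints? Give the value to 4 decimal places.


p=Σ⁻¹μ = [2.8056  0.4329  0.5093  1.4932  0.6632]
q=Σ⁻¹𝟙 = [24.9666  12.6181  16.9099  11.1474  16.3329]
a=μᵀp=0.582518  b=𝟙ᵀp=5.904248  c=𝟙ᵀq=81.974977  D=ac−b²=12.891780
λ₁=(c·0.088−b)/D = (81.974977·0.088−5.904248)/12.891780 = 0.101580
λ₂=(a−b·0.088)/D = (0.582518−5.904248·0.088)/12.891780 = 0.004883
w* = 0.101580·p + 0.004883·q:
  w_0 = 0.101580·2.8056 + 0.004883·24.9666 = 0.4069  (Walmart)
  w_1 = 0.101580·0.4329 + 0.004883·12.6181 = 0.1056  (Nike)
  w_2 = 0.101580·0.5093 + 0.004883·16.9099 = 0.1343  (Xerox)
  w_3 = 0.101580·1.4932 + 0.004883·11.1474 = 0.2061  (Pfizer)
  w_4 = 0.101580·0.6632 + 0.004883·16.3329 = 0.1471  (Lockheed)
Σw_i=1.0000  μᵀw=0.0880
σ²=wᵀΣw=λ₁·μ_p+λ₂ = 0.101580·0.088 + 0.004883 = 0.013822 ≈ 0.0138

0.1056


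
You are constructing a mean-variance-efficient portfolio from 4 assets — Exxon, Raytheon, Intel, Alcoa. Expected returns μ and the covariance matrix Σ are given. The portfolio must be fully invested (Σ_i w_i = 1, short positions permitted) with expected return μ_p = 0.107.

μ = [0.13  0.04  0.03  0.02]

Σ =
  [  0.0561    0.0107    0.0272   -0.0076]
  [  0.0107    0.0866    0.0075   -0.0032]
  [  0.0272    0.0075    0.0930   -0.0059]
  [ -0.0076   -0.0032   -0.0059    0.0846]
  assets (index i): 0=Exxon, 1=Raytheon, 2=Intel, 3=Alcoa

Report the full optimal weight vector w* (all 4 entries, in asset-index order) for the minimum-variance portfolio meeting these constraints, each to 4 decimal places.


x=Σ⁻¹μ = [2.5367  0.2001  -0.4073  0.4435]
y=Σ⁻¹𝟙 = [14.6893  9.6801  6.5617  13.9637]
a=μᵀx=0.334424  b=𝟙ᵀx=2.772936  c=𝟙ᵀy=44.894763  D=ac−b²=7.324720
λ₁=(c·0.107−b)/D = (44.894763·0.107−2.772936)/7.324720 = 0.277253
λ₂=(a−b·0.107)/D = (0.334424−2.772936·0.107)/7.324720 = 0.005150
w* = 0.277253·x + 0.005150·y:
  w_0 = 0.277253·2.5367 + 0.005150·14.6893 = 0.7790  (Exxon)
  w_1 = 0.277253·0.2001 + 0.005150·9.6801 = 0.1053  (Raytheon)
  w_2 = 0.277253·-0.4073 + 0.005150·6.5617 = -0.0791  (Intel)
  w_3 = 0.277253·0.4435 + 0.005150·13.9637 = 0.1949  (Alcoa)
Σw_i=1.0000  μᵀw=0.1070
σ²=wᵀΣw=λ₁·μ_p+λ₂ = 0.277253·0.107 + 0.005150 = 0.034816 ≈ 0.0348

0.7790  0.1053  -0.0791  0.1949


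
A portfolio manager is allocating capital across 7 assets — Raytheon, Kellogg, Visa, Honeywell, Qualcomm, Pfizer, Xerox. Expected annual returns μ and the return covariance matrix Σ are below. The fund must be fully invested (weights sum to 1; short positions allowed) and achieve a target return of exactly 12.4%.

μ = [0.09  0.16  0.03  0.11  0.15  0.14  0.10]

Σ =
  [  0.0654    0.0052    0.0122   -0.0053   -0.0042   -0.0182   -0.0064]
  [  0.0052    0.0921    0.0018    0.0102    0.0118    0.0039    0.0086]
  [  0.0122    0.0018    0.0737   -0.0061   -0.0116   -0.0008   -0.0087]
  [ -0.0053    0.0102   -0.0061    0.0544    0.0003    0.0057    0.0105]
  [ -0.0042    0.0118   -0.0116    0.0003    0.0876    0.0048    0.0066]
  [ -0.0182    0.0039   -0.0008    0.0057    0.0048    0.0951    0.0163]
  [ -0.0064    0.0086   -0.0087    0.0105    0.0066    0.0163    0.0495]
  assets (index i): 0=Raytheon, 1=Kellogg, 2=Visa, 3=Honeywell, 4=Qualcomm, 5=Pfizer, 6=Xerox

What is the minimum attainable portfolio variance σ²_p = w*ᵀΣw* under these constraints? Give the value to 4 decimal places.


0.0144

x=Σ⁻¹μ = [1.9273  1.0594  0.6015  1.6983  1.5710  1.4240  1.1524]
y=Σ⁻¹𝟙 = [18.4308  4.1681  15.7340  16.9489  12.0117  9.5930  16.2705]
a=μᵀx=1.098070  b=𝟙ᵀx=9.433897  c=𝟙ᵀy=93.157018  D=ac−b²=13.294504
λ₁=(c·0.124−b)/D = (93.157018·0.124−9.433897)/13.294504 = 0.159282
λ₂=(a−b·0.124)/D = (1.098070−9.433897·0.124)/13.294504 = -0.005396
w* = 0.159282·x + -0.005396·y:
  w_0 = 0.159282·1.9273 + -0.005396·18.4308 = 0.2075  (Raytheon)
  w_1 = 0.159282·1.0594 + -0.005396·4.1681 = 0.1463  (Kellogg)
  w_2 = 0.159282·0.6015 + -0.005396·15.7340 = 0.0109  (Visa)
  w_3 = 0.159282·1.6983 + -0.005396·16.9489 = 0.1791  (Honeywell)
  w_4 = 0.159282·1.5710 + -0.005396·12.0117 = 0.1854  (Qualcomm)
  w_5 = 0.159282·1.4240 + -0.005396·9.5930 = 0.1751  (Pfizer)
  w_6 = 0.159282·1.1524 + -0.005396·16.2705 = 0.0958  (Xerox)
Σw_i=1.0000  μᵀw=0.1240
σ²=wᵀΣw=λ₁·μ_p+λ₂ = 0.159282·0.124 + -0.005396 = 0.014355 ≈ 0.0144


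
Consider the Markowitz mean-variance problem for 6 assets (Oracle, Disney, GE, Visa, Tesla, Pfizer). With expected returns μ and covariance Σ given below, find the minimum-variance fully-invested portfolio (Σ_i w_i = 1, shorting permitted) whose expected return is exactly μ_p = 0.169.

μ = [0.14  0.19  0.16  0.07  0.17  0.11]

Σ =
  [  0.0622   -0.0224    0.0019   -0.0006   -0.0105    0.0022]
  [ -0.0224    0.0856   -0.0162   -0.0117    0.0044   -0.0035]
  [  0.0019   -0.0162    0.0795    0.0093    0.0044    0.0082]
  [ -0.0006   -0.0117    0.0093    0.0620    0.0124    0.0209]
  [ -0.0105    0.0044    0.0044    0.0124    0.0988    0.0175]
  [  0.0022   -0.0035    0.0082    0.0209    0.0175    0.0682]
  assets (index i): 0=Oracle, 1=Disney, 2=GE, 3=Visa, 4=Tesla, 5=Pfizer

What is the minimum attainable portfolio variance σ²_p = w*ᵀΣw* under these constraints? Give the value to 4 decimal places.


x=Σ⁻¹μ = [3.7808  3.7420  2.4130  0.9568  1.6065  0.6874]
y=Σ⁻¹𝟙 = [25.1131  22.7219  13.7413  14.6884  8.1219  6.7812]
a=μᵀx=2.042059  b=𝟙ᵀx=13.186456  c=𝟙ᵀy=91.167871  D=ac−b²=12.287554
λ₁=(c·0.169−b)/D = (91.167871·0.169−13.186456)/12.287554 = 0.180745
λ₂=(a−b·0.169)/D = (2.042059−13.186456·0.169)/12.287554 = -0.015174
w* = 0.180745·x + -0.015174·y:
  w_0 = 0.180745·3.7808 + -0.015174·25.1131 = 0.3023  (Oracle)
  w_1 = 0.180745·3.7420 + -0.015174·22.7219 = 0.3316  (Disney)
  w_2 = 0.180745·2.4130 + -0.015174·13.7413 = 0.2276  (GE)
  w_3 = 0.180745·0.9568 + -0.015174·14.6884 = -0.0499  (Visa)
  w_4 = 0.180745·1.6065 + -0.015174·8.1219 = 0.1671  (Tesla)
  w_5 = 0.180745·0.6874 + -0.015174·6.7812 = 0.0213  (Pfizer)
Σw_i=1.0000  μᵀw=0.1690
σ²=wᵀΣw=λ₁·μ_p+λ₂ = 0.180745·0.169 + -0.015174 = 0.015372 ≈ 0.0154

0.0154


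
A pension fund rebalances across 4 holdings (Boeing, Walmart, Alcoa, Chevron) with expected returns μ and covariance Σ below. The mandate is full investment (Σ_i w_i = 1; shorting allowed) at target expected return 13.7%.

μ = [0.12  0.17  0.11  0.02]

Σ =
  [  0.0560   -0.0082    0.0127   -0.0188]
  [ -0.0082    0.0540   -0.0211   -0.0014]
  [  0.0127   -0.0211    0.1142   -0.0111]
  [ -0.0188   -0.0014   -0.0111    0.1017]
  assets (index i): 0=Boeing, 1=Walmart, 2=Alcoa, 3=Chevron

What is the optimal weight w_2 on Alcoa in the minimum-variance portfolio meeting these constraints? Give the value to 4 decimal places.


x=Σ⁻¹μ = [2.7195  4.1801  1.5228  0.9231]
y=Σ⁻¹𝟙 = [24.4285  27.6113  12.7079  16.1157]
a=μᵀx=1.222927  b=𝟙ᵀx=9.345537  c=𝟙ᵀy=80.863520  D=ac−b²=11.551129
λ₁=(c·0.137−b)/D = (80.863520·0.137−9.345537)/11.551129 = 0.150008
λ₂=(a−b·0.137)/D = (1.222927−9.345537·0.137)/11.551129 = -0.004970
w* = 0.150008·x + -0.004970·y:
  w_0 = 0.150008·2.7195 + -0.004970·24.4285 = 0.2865  (Boeing)
  w_1 = 0.150008·4.1801 + -0.004970·27.6113 = 0.4898  (Walmart)
  w_2 = 0.150008·1.5228 + -0.004970·12.7079 = 0.1653  (Alcoa)
  w_3 = 0.150008·0.9231 + -0.004970·16.1157 = 0.0584  (Chevron)
Σw_i=1.0000  μᵀw=0.1370
σ²=wᵀΣw=λ₁·μ_p+λ₂ = 0.150008·0.137 + -0.004970 = 0.015581 ≈ 0.0156

0.1653


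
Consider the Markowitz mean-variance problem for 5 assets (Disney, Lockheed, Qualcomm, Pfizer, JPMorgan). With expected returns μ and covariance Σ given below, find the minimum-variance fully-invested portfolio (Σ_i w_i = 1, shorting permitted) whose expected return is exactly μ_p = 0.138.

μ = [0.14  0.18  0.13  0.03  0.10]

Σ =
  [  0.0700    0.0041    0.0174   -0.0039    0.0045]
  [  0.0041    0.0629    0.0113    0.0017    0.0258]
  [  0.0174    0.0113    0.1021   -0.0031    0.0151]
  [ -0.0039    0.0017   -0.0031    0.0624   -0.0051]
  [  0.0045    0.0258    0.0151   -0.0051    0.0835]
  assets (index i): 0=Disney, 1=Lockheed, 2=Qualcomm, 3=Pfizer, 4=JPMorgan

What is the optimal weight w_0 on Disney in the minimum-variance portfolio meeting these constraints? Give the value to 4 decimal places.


g=Σ⁻¹μ = [1.6983  2.5135  0.6875  0.5722  0.2401]
h=Σ⁻¹𝟙 = [12.6900  10.2071  5.8274  17.4966  8.1532]
a=μᵀg=0.820752  b=𝟙ᵀg=5.711655  c=𝟙ᵀh=54.374254  D=ac−b²=12.004793
λ₁=(c·0.138−b)/D = (54.374254·0.138−5.711655)/12.004793 = 0.149273
λ₂=(a−b·0.138)/D = (0.820752−5.711655·0.138)/12.004793 = 0.002711
w* = 0.149273·g + 0.002711·h:
  w_0 = 0.149273·1.6983 + 0.002711·12.6900 = 0.2879  (Disney)
  w_1 = 0.149273·2.5135 + 0.002711·10.2071 = 0.4029  (Lockheed)
  w_2 = 0.149273·0.6875 + 0.002711·5.8274 = 0.1184  (Qualcomm)
  w_3 = 0.149273·0.5722 + 0.002711·17.4966 = 0.1328  (Pfizer)
  w_4 = 0.149273·0.2401 + 0.002711·8.1532 = 0.0579  (JPMorgan)
Σw_i=1.0000  μᵀw=0.1380
σ²=wᵀΣw=λ₁·μ_p+λ₂ = 0.149273·0.138 + 0.002711 = 0.023311 ≈ 0.0233

0.2879


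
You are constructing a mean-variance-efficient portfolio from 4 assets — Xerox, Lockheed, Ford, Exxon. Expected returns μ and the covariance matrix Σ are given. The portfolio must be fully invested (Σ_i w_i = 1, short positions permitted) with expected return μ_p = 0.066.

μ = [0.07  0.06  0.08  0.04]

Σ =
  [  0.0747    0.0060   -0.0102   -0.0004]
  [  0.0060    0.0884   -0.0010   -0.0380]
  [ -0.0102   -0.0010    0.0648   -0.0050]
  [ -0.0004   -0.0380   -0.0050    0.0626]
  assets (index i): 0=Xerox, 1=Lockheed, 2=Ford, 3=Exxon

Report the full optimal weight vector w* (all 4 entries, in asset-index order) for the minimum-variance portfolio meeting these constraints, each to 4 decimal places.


u=Σ⁻¹μ = [1.0519  1.2924  1.5399  1.5532]
v=Σ⁻¹𝟙 = [14.3982  24.6009  20.5970  32.6450]
a=μᵀu=0.336502  b=𝟙ᵀu=5.437487  c=𝟙ᵀv=92.241094  D=ac−b²=1.473001
λ₁=(c·0.066−b)/D = (92.241094·0.066−5.437487)/1.473001 = 0.441564
λ₂=(a−b·0.066)/D = (0.336502−5.437487·0.066)/1.473001 = -0.015188
w* = 0.441564·u + -0.015188·v:
  w_0 = 0.441564·1.0519 + -0.015188·14.3982 = 0.2458  (Xerox)
  w_1 = 0.441564·1.2924 + -0.015188·24.6009 = 0.1970  (Lockheed)
  w_2 = 0.441564·1.5399 + -0.015188·20.5970 = 0.3671  (Ford)
  w_3 = 0.441564·1.5532 + -0.015188·32.6450 = 0.1900  (Exxon)
Σw_i=1.0000  μᵀw=0.0660
σ²=wᵀΣw=λ₁·μ_p+λ₂ = 0.441564·0.066 + -0.015188 = 0.013955 ≈ 0.0140

0.2458  0.1970  0.3671  0.1900


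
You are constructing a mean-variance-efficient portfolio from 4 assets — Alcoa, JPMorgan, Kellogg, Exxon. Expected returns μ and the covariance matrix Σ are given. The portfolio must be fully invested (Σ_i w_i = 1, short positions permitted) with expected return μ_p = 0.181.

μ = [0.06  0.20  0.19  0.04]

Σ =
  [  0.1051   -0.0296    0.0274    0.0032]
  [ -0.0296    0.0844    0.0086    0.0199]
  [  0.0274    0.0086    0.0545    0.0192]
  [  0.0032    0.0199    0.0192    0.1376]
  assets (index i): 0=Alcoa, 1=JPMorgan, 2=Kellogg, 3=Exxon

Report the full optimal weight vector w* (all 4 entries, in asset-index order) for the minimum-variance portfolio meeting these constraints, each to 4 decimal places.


x=Σ⁻¹μ = [0.4407  2.3257  3.0682  -0.4840]
y=Σ⁻¹𝟙 = [10.8391  13.8173  9.4142  3.7035]
a=μᵀx=1.055184  b=𝟙ᵀx=5.350633  c=𝟙ᵀy=37.774038  D=ac−b²=11.229274
λ₁=(c·0.181−b)/D = (37.774038·0.181−5.350633)/11.229274 = 0.132374
λ₂=(a−b·0.181)/D = (1.055184−5.350633·0.181)/11.229274 = 0.007723
w* = 0.132374·x + 0.007723·y:
  w_0 = 0.132374·0.4407 + 0.007723·10.8391 = 0.1420  (Alcoa)
  w_1 = 0.132374·2.3257 + 0.007723·13.8173 = 0.4146  (JPMorgan)
  w_2 = 0.132374·3.0682 + 0.007723·9.4142 = 0.4788  (Kellogg)
  w_3 = 0.132374·-0.4840 + 0.007723·3.7035 = -0.0355  (Exxon)
Σw_i=1.0000  μᵀw=0.1810
σ²=wᵀΣw=λ₁·μ_p+λ₂ = 0.132374·0.181 + 0.007723 = 0.031682 ≈ 0.0317

0.1420  0.4146  0.4788  -0.0355


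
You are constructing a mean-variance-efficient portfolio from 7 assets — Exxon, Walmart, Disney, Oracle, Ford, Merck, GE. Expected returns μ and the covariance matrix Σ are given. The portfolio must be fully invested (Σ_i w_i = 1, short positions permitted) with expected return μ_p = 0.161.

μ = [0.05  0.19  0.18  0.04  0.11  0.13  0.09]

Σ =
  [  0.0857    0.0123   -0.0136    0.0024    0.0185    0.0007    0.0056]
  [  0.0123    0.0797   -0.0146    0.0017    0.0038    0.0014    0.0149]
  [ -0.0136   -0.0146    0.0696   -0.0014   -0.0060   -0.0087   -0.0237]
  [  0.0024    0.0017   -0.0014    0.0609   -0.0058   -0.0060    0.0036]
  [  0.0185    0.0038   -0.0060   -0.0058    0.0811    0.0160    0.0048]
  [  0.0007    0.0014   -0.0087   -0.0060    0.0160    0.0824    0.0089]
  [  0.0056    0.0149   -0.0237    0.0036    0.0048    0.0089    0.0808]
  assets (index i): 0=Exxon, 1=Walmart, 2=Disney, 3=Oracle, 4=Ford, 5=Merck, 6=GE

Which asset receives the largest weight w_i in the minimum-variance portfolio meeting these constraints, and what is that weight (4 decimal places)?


Disney (0.3820)

u=Σ⁻¹μ = [0.4793  2.6773  4.0663  0.8323  1.0680  1.6489  1.4975]
v=Σ⁻¹𝟙 = [10.6336  12.0360  26.6334  17.5365  9.2261  12.5705  14.5177]
a=μᵀu=1.764492  b=𝟙ᵀu=12.269633  c=𝟙ᵀv=103.153950  D=ac−b²=31.470461
λ₁=(c·0.161−b)/D = (103.153950·0.161−12.269633)/31.470461 = 0.137848
λ₂=(a−b·0.161)/D = (1.764492−12.269633·0.161)/31.470461 = -0.006702
w* = 0.137848·u + -0.006702·v:
  w_0 = 0.137848·0.4793 + -0.006702·10.6336 = -0.0052  (Exxon)
  w_1 = 0.137848·2.6773 + -0.006702·12.0360 = 0.2884  (Walmart)
  w_2 = 0.137848·4.0663 + -0.006702·26.6334 = 0.3820  (Disney)
  w_3 = 0.137848·0.8323 + -0.006702·17.5365 = -0.0028  (Oracle)
  w_4 = 0.137848·1.0680 + -0.006702·9.2261 = 0.0854  (Ford)
  w_5 = 0.137848·1.6489 + -0.006702·12.5705 = 0.1431  (Merck)
  w_6 = 0.137848·1.4975 + -0.006702·14.5177 = 0.1091  (GE)
Σw_i=1.0000  μᵀw=0.1610
σ²=wᵀΣw=λ₁·μ_p+λ₂ = 0.137848·0.161 + -0.006702 = 0.015491 ≈ 0.0155


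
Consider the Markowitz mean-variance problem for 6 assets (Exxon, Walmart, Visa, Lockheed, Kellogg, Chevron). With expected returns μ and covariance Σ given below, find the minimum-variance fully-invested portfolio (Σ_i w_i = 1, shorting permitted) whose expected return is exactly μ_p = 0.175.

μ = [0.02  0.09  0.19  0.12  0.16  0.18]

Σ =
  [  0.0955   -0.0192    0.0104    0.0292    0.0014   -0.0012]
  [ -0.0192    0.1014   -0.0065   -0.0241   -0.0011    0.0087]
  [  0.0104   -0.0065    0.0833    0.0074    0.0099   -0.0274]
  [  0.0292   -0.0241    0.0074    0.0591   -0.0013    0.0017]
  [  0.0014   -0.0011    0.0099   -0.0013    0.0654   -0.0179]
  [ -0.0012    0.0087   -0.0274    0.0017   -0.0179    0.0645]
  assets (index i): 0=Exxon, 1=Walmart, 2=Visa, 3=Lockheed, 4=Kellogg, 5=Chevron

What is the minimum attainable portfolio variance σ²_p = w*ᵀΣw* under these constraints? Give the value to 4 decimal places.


0.0126

p=Σ⁻¹μ = [-0.6303  1.1489  3.4815  2.3053  3.3597  4.9746]
q=Σ⁻¹𝟙 = [6.2507  14.2012  16.9763  17.1935  20.3111  26.0998]
a=μᵀp=2.461877  b=𝟙ᵀp=14.639578  c=𝟙ᵀq=101.032579  D=ac−b²=34.412525
λ₁=(c·0.175−b)/D = (101.032579·0.175−14.639578)/34.412525 = 0.088373
λ₂=(a−b·0.175)/D = (2.461877−14.639578·0.175)/34.412525 = -0.002907
w* = 0.088373·p + -0.002907·q:
  w_0 = 0.088373·-0.6303 + -0.002907·6.2507 = -0.0739  (Exxon)
  w_1 = 0.088373·1.1489 + -0.002907·14.2012 = 0.0602  (Walmart)
  w_2 = 0.088373·3.4815 + -0.002907·16.9763 = 0.2583  (Visa)
  w_3 = 0.088373·2.3053 + -0.002907·17.1935 = 0.1537  (Lockheed)
  w_4 = 0.088373·3.3597 + -0.002907·20.3111 = 0.2378  (Kellogg)
  w_5 = 0.088373·4.9746 + -0.002907·26.0998 = 0.3637  (Chevron)
Σw_i=1.0000  μᵀw=0.1750
σ²=wᵀΣw=λ₁·μ_p+λ₂ = 0.088373·0.175 + -0.002907 = 0.012558 ≈ 0.0126


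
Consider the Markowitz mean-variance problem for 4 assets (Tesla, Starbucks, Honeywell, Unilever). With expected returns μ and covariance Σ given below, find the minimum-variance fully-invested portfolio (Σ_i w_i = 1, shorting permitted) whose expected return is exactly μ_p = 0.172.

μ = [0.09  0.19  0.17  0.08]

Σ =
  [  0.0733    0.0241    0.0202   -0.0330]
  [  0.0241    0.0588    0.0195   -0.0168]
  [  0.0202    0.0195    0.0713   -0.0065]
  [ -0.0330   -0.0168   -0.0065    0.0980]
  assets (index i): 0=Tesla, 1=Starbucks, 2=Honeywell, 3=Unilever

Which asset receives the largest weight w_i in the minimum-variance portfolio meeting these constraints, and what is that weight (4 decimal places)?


g=Σ⁻¹μ = [0.5526  2.9448  1.5693  1.6113]
h=Σ⁻¹𝟙 = [15.3023  13.3738  7.6878  18.1595]
a=μᵀg=1.004916  b=𝟙ᵀg=6.677919  c=𝟙ᵀh=54.523403  D=ac−b²=10.196856
λ₁=(c·0.172−b)/D = (54.523403·0.172−6.677919)/10.196856 = 0.264798
λ₂=(a−b·0.172)/D = (1.004916−6.677919·0.172)/10.196856 = -0.014091
w* = 0.264798·g + -0.014091·h:
  w_0 = 0.264798·0.5526 + -0.014091·15.3023 = -0.0693  (Tesla)
  w_1 = 0.264798·2.9448 + -0.014091·13.3738 = 0.5913  (Starbucks)
  w_2 = 0.264798·1.5693 + -0.014091·7.6878 = 0.3072  (Honeywell)
  w_3 = 0.264798·1.6113 + -0.014091·18.1595 = 0.1708  (Unilever)
Σw_i=1.0000  μᵀw=0.1720
σ²=wᵀΣw=λ₁·μ_p+λ₂ = 0.264798·0.172 + -0.014091 = 0.031454 ≈ 0.0315

Starbucks (0.5913)


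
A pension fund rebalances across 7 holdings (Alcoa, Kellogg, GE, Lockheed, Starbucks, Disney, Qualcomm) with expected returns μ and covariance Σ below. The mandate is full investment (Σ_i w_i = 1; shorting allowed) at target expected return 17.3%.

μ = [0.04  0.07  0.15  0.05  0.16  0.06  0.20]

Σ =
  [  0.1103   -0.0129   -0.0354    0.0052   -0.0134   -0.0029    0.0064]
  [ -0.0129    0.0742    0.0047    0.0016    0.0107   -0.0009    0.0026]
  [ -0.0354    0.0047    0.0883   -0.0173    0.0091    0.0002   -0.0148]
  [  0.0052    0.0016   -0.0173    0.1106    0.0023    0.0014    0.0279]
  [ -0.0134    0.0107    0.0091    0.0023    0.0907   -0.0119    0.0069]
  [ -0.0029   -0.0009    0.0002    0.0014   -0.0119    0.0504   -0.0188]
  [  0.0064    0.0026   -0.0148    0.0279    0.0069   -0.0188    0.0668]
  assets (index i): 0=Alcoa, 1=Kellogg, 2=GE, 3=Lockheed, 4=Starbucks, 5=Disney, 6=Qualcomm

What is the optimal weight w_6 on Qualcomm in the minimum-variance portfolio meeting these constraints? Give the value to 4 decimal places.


u=Σ⁻¹μ = [1.3622  0.6569  2.6778  -0.3754  1.7326  3.3084  4.3401]
v=Σ⁻¹𝟙 = [18.2509  12.9750  21.4501  4.7922  12.4112  32.5431  23.3442]
a=μᵀu=1.827111  b=𝟙ᵀu=13.702638  c=𝟙ᵀv=125.766746  D=ac−b²=42.027552
λ₁=(c·0.173−b)/D = (125.766746·0.173−13.702638)/42.027552 = 0.191660
λ₂=(a−b·0.173)/D = (1.827111−13.702638·0.173)/42.027552 = -0.012931
w* = 0.191660·u + -0.012931·v:
  w_0 = 0.191660·1.3622 + -0.012931·18.2509 = 0.0251  (Alcoa)
  w_1 = 0.191660·0.6569 + -0.012931·12.9750 = -0.0419  (Kellogg)
  w_2 = 0.191660·2.6778 + -0.012931·21.4501 = 0.2359  (GE)
  w_3 = 0.191660·-0.3754 + -0.012931·4.7922 = -0.1339  (Lockheed)
  w_4 = 0.191660·1.7326 + -0.012931·12.4112 = 0.1716  (Starbucks)
  w_5 = 0.191660·3.3084 + -0.012931·32.5431 = 0.2133  (Disney)
  w_6 = 0.191660·4.3401 + -0.012931·23.3442 = 0.5300  (Qualcomm)
Σw_i=1.0000  μᵀw=0.1730
σ²=wᵀΣw=λ₁·μ_p+λ₂ = 0.191660·0.173 + -0.012931 = 0.020227 ≈ 0.0202

0.5300


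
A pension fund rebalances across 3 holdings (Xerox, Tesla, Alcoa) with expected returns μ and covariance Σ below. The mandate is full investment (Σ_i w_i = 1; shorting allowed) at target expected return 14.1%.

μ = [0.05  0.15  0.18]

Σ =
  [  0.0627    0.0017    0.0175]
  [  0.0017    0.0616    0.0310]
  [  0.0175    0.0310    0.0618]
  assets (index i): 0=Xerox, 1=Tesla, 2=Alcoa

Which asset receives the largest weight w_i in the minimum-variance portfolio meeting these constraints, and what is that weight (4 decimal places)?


Alcoa (0.4108)

p=Σ⁻¹μ = [0.1449  1.3189  2.2100]
q=Σ⁻¹𝟙 = [14.0043  12.9753  5.7070]
a=μᵀp=0.602880  b=𝟙ᵀp=3.673762  c=𝟙ᵀq=32.686550  D=ac−b²=6.209533
λ₁=(c·0.141−b)/D = (32.686550·0.141−3.673762)/6.209533 = 0.150582
λ₂=(a−b·0.141)/D = (0.602880−3.673762·0.141)/6.209533 = 0.013669
w* = 0.150582·p + 0.013669·q:
  w_0 = 0.150582·0.1449 + 0.013669·14.0043 = 0.2132  (Xerox)
  w_1 = 0.150582·1.3189 + 0.013669·12.9753 = 0.3760  (Tesla)
  w_2 = 0.150582·2.2100 + 0.013669·5.7070 = 0.4108  (Alcoa)
Σw_i=1.0000  μᵀw=0.1410
σ²=wᵀΣw=λ₁·μ_p+λ₂ = 0.150582·0.141 + 0.013669 = 0.034901 ≈ 0.0349


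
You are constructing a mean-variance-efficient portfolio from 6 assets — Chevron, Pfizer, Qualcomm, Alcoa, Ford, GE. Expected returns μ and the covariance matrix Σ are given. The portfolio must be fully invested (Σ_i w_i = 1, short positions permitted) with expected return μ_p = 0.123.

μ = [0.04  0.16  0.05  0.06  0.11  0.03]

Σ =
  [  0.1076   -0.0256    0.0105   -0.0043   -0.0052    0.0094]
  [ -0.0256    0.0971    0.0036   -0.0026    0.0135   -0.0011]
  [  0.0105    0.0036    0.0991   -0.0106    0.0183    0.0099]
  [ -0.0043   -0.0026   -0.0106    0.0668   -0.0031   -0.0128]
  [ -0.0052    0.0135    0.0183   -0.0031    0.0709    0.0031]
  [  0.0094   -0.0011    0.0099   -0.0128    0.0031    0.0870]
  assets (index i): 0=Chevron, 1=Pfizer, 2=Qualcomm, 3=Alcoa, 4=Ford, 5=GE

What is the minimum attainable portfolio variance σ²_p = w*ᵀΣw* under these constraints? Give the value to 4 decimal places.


0.0324

x=Σ⁻¹μ = [0.8359  1.7204  0.2081  1.1839  1.2666  0.3816]
y=Σ⁻¹𝟙 = [11.7859  12.2701  7.2960  20.2021  11.1026  12.1224]
a=μᵀx=0.540911  b=𝟙ᵀx=5.596534  c=𝟙ᵀy=74.779059  D=ac−b²=9.127659
λ₁=(c·0.123−b)/D = (74.779059·0.123−5.596534)/9.127659 = 0.394547
λ₂=(a−b·0.123)/D = (0.540911−5.596534·0.123)/9.127659 = -0.016156
w* = 0.394547·x + -0.016156·y:
  w_0 = 0.394547·0.8359 + -0.016156·11.7859 = 0.1394  (Chevron)
  w_1 = 0.394547·1.7204 + -0.016156·12.2701 = 0.4805  (Pfizer)
  w_2 = 0.394547·0.2081 + -0.016156·7.2960 = -0.0358  (Qualcomm)
  w_3 = 0.394547·1.1839 + -0.016156·20.2021 = 0.1407  (Alcoa)
  w_4 = 0.394547·1.2666 + -0.016156·11.1026 = 0.3204  (Ford)
  w_5 = 0.394547·0.3816 + -0.016156·12.1224 = -0.0453  (GE)
Σw_i=1.0000  μᵀw=0.1230
σ²=wᵀΣw=λ₁·μ_p+λ₂ = 0.394547·0.123 + -0.016156 = 0.032374 ≈ 0.0324


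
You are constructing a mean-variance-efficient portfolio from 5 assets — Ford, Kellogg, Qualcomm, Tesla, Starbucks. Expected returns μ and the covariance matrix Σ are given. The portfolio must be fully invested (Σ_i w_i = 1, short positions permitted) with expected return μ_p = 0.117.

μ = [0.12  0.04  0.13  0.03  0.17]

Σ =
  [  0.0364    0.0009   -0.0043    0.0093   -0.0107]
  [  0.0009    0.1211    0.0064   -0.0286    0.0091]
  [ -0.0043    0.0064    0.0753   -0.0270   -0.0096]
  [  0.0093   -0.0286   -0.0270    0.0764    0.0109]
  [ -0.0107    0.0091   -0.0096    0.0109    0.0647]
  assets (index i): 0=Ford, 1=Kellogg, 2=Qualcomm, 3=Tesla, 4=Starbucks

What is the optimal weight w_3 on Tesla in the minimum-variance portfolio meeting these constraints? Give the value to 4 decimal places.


0.1318

p=Σ⁻¹μ = [4.6650  -0.0851  2.5340  0.1519  3.7614]
q=Σ⁻¹𝟙 = [31.0561  9.6600  23.3178  18.3693  19.5984]
a=μᵀp=1.529819  b=𝟙ᵀp=11.027266  c=𝟙ᵀq=102.001710  D=ac−b²=34.443597
λ₁=(c·0.117−b)/D = (102.001710·0.117−11.027266)/34.443597 = 0.026331
λ₂=(a−b·0.117)/D = (1.529819−11.027266·0.117)/34.443597 = 0.006957
w* = 0.026331·p + 0.006957·q:
  w_0 = 0.026331·4.6650 + 0.006957·31.0561 = 0.3389  (Ford)
  w_1 = 0.026331·-0.0851 + 0.006957·9.6600 = 0.0650  (Kellogg)
  w_2 = 0.026331·2.5340 + 0.006957·23.3178 = 0.2289  (Qualcomm)
  w_3 = 0.026331·0.1519 + 0.006957·18.3693 = 0.1318  (Tesla)
  w_4 = 0.026331·3.7614 + 0.006957·19.5984 = 0.2354  (Starbucks)
Σw_i=1.0000  μᵀw=0.1170
σ²=wᵀΣw=λ₁·μ_p+λ₂ = 0.026331·0.117 + 0.006957 = 0.010038 ≈ 0.0100


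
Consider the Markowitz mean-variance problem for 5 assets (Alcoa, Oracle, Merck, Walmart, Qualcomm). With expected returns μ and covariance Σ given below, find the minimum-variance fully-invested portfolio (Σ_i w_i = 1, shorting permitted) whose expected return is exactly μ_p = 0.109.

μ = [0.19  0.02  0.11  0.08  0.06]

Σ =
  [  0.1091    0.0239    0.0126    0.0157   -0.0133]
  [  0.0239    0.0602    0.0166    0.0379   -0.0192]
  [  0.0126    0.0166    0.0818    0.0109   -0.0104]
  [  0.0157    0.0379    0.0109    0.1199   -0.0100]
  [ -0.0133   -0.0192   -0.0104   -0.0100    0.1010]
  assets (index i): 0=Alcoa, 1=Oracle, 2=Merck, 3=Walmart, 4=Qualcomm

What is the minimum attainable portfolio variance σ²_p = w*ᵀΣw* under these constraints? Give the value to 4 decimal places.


g=Σ⁻¹μ = [1.7960  -0.8742  1.2663  0.6650  0.8606]
h=Σ⁻¹𝟙 = [6.2765  13.9324  9.8442  3.4481  14.7311]
a=μᵀg=0.567888  b=𝟙ᵀg=3.713763  c=𝟙ᵀh=48.232344  D=ac−b²=13.598530
λ₁=(c·0.109−b)/D = (48.232344·0.109−3.713763)/13.598530 = 0.113510
λ₂=(a−b·0.109)/D = (0.567888−3.713763·0.109)/13.598530 = 0.011993
w* = 0.113510·g + 0.011993·h:
  w_0 = 0.113510·1.7960 + 0.011993·6.2765 = 0.2791  (Alcoa)
  w_1 = 0.113510·-0.8742 + 0.011993·13.9324 = 0.0679  (Oracle)
  w_2 = 0.113510·1.2663 + 0.011993·9.8442 = 0.2618  (Merck)
  w_3 = 0.113510·0.6650 + 0.011993·3.4481 = 0.1168  (Walmart)
  w_4 = 0.113510·0.8606 + 0.011993·14.7311 = 0.2744  (Qualcomm)
Σw_i=1.0000  μᵀw=0.1090
σ²=wᵀΣw=λ₁·μ_p+λ₂ = 0.113510·0.109 + 0.011993 = 0.024366 ≈ 0.0244

0.0244


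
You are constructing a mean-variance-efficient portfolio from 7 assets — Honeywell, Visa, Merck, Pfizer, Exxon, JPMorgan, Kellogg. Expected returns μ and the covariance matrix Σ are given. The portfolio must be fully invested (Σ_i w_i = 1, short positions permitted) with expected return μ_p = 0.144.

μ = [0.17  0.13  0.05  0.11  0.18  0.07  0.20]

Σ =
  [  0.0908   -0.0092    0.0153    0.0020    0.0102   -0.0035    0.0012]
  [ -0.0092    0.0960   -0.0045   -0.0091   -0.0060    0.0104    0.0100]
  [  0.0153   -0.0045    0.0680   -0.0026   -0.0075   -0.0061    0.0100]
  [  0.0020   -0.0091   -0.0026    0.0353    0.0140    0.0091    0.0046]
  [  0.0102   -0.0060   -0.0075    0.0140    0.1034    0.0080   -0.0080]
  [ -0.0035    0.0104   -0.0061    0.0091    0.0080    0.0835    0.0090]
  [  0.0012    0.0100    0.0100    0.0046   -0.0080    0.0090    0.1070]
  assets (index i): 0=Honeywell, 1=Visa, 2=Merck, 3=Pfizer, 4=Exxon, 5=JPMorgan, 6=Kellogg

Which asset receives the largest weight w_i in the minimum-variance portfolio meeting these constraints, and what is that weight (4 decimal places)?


Pfizer (0.2752)

p=Σ⁻¹μ = [1.7219  1.7033  0.4958  2.6699  1.4603  0.1282  1.6279]
q=Σ⁻¹𝟙 = [8.6569  13.5961  15.3603  27.1094  6.8690  7.5890  5.2523]
a=μᵀp=1.430039  b=𝟙ᵀp=9.807324  c=𝟙ᵀq=84.433012  D=ac−b²=24.558900
λ₁=(c·0.144−b)/D = (84.433012·0.144−9.807324)/24.558900 = 0.095730
λ₂=(a−b·0.144)/D = (1.430039−9.807324·0.144)/24.558900 = 0.000724
w* = 0.095730·p + 0.000724·q:
  w_0 = 0.095730·1.7219 + 0.000724·8.6569 = 0.1711  (Honeywell)
  w_1 = 0.095730·1.7033 + 0.000724·13.5961 = 0.1729  (Visa)
  w_2 = 0.095730·0.4958 + 0.000724·15.3603 = 0.0586  (Merck)
  w_3 = 0.095730·2.6699 + 0.000724·27.1094 = 0.2752  (Pfizer)
  w_4 = 0.095730·1.4603 + 0.000724·6.8690 = 0.1448  (Exxon)
  w_5 = 0.095730·0.1282 + 0.000724·7.5890 = 0.0178  (JPMorgan)
  w_6 = 0.095730·1.6279 + 0.000724·5.2523 = 0.1596  (Kellogg)
Σw_i=1.0000  μᵀw=0.1440
σ²=wᵀΣw=λ₁·μ_p+λ₂ = 0.095730·0.144 + 0.000724 = 0.014509 ≈ 0.0145


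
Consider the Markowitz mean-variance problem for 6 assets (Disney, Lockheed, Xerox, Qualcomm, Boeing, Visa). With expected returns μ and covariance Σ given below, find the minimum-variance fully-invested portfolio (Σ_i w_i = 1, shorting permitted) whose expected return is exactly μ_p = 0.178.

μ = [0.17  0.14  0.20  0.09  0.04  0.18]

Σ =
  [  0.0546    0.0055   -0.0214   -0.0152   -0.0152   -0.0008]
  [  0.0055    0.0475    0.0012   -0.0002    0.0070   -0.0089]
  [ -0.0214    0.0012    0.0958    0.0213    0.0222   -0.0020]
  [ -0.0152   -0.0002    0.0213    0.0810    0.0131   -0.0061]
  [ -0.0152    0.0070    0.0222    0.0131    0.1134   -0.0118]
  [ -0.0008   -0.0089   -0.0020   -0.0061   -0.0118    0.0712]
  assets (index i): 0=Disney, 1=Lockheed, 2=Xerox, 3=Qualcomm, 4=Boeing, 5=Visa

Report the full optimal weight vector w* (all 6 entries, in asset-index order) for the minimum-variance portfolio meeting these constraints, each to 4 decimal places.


p=Σ⁻¹μ = [4.4329  2.9125  2.6988  1.4158  0.4089  3.2068]
q=Σ⁻¹𝟙 = [27.7504  19.9631  11.3656  14.5867  9.4759  19.9915]
a=μᵀp=2.422123  b=𝟙ᵀp=15.075831  c=𝟙ᵀq=103.133177  D=ac−b²=22.520565
λ₁=(c·0.178−b)/D = (103.133177·0.178−15.075831)/22.520565 = 0.145728
λ₂=(a−b·0.178)/D = (2.422123−15.075831·0.178)/22.520565 = -0.011606
w* = 0.145728·p + -0.011606·q:
  w_0 = 0.145728·4.4329 + -0.011606·27.7504 = 0.3239  (Disney)
  w_1 = 0.145728·2.9125 + -0.011606·19.9631 = 0.1927  (Lockheed)
  w_2 = 0.145728·2.6988 + -0.011606·11.3656 = 0.2614  (Xerox)
  w_3 = 0.145728·1.4158 + -0.011606·14.5867 = 0.0370  (Qualcomm)
  w_4 = 0.145728·0.4089 + -0.011606·9.4759 = -0.0504  (Boeing)
  w_5 = 0.145728·3.2068 + -0.011606·19.9915 = 0.2353  (Visa)
Σw_i=1.0000  μᵀw=0.1780
σ²=wᵀΣw=λ₁·μ_p+λ₂ = 0.145728·0.178 + -0.011606 = 0.014334 ≈ 0.0143

0.3239  0.1927  0.2614  0.0370  -0.0504  0.2353


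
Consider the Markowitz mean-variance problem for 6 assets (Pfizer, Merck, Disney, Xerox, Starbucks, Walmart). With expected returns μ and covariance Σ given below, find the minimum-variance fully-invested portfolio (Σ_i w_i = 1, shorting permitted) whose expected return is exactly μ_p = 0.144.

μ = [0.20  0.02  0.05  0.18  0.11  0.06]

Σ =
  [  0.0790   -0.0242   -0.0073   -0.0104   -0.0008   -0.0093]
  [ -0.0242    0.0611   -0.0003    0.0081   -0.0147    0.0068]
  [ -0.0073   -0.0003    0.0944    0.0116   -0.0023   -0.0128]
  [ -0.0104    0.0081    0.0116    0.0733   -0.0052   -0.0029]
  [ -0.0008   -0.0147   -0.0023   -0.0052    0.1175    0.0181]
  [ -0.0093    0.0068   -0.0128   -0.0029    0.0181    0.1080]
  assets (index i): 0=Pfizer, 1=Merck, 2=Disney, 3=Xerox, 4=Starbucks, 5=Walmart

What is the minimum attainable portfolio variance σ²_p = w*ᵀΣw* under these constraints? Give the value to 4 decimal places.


x=Σ⁻¹μ = [3.5287  1.5619  0.5879  2.8025  1.1821  0.7079]
y=Σ⁻¹𝟙 = [24.8500  26.1196  12.5326  13.4840  11.2940  9.7092]
a=μᵀx=1.443331  b=𝟙ᵀx=10.371026  c=𝟙ᵀy=97.989359  D=ac−b²=33.872934
λ₁=(c·0.144−b)/D = (97.989359·0.144−10.371026)/33.872934 = 0.110396
λ₂=(a−b·0.144)/D = (1.443331−10.371026·0.144)/33.872934 = -0.001479
w* = 0.110396·x + -0.001479·y:
  w_0 = 0.110396·3.5287 + -0.001479·24.8500 = 0.3528  (Pfizer)
  w_1 = 0.110396·1.5619 + -0.001479·26.1196 = 0.1338  (Merck)
  w_2 = 0.110396·0.5879 + -0.001479·12.5326 = 0.0464  (Disney)
  w_3 = 0.110396·2.8025 + -0.001479·13.4840 = 0.2894  (Xerox)
  w_4 = 0.110396·1.1821 + -0.001479·11.2940 = 0.1138  (Starbucks)
  w_5 = 0.110396·0.7079 + -0.001479·9.7092 = 0.0638  (Walmart)
Σw_i=1.0000  μᵀw=0.1440
σ²=wᵀΣw=λ₁·μ_p+λ₂ = 0.110396·0.144 + -0.001479 = 0.014418 ≈ 0.0144

0.0144


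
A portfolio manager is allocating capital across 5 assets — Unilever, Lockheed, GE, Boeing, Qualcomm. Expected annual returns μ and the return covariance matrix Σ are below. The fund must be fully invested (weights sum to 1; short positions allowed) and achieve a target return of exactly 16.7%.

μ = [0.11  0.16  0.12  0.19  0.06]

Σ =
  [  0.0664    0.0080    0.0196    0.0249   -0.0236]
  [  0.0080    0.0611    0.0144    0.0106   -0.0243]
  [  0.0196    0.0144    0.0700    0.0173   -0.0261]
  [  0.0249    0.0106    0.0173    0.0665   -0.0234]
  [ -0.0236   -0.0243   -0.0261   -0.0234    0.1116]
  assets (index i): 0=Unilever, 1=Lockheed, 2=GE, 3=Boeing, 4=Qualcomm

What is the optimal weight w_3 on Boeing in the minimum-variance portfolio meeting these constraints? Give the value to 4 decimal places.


0.5451

p=Σ⁻¹μ = [0.7844  2.6357  1.0857  2.5909  2.0746]
q=Σ⁻¹𝟙 = [12.3324  18.1652  11.9439  11.7279  20.7762]
a=μᵀp=1.255009  b=𝟙ᵀp=9.171147  c=𝟙ᵀq=74.945691  D=ac−b²=9.947609
λ₁=(c·0.167−b)/D = (74.945691·0.167−9.171147)/9.947609 = 0.336240
λ₂=(a−b·0.167)/D = (1.255009−9.171147·0.167)/9.947609 = -0.027803
w* = 0.336240·p + -0.027803·q:
  w_0 = 0.336240·0.7844 + -0.027803·12.3324 = -0.0791  (Unilever)
  w_1 = 0.336240·2.6357 + -0.027803·18.1652 = 0.3812  (Lockheed)
  w_2 = 0.336240·1.0857 + -0.027803·11.9439 = 0.0330  (GE)
  w_3 = 0.336240·2.5909 + -0.027803·11.7279 = 0.5451  (Boeing)
  w_4 = 0.336240·2.0746 + -0.027803·20.7762 = 0.1199  (Qualcomm)
Σw_i=1.0000  μᵀw=0.1670
σ²=wᵀΣw=λ₁·μ_p+λ₂ = 0.336240·0.167 + -0.027803 = 0.028349 ≈ 0.0283


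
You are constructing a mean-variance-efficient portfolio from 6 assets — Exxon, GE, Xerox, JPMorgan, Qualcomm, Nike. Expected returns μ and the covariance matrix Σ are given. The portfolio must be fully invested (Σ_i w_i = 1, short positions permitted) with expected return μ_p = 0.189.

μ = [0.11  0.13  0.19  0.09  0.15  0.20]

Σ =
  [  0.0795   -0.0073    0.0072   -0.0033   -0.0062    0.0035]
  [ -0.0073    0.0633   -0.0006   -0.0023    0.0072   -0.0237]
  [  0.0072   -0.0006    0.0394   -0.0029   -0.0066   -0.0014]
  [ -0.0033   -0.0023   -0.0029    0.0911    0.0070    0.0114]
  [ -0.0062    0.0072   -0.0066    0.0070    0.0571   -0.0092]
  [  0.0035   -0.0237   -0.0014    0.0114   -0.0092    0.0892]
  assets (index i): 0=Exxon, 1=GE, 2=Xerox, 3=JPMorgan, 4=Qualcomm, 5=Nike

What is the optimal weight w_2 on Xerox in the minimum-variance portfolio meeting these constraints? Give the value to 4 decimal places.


p=Σ⁻¹μ = [1.3327  3.1563  5.3723  0.5956  3.4685  3.3944]
q=Σ⁻¹𝟙 = [13.3082  22.2863  28.1478  9.0248  21.2091  18.0858]
a=μᵀp=2.830440  b=𝟙ᵀp=17.319983  c=𝟙ᵀq=112.062157  D=ac−b²=17.203375
λ₁=(c·0.189−b)/D = (112.062157·0.189−17.319983)/17.203375 = 0.224361
λ₂=(a−b·0.189)/D = (2.830440−17.319983·0.189)/17.203375 = -0.025753
w* = 0.224361·p + -0.025753·q:
  w_0 = 0.224361·1.3327 + -0.025753·13.3082 = -0.0437  (Exxon)
  w_1 = 0.224361·3.1563 + -0.025753·22.2863 = 0.1342  (GE)
  w_2 = 0.224361·5.3723 + -0.025753·28.1478 = 0.4805  (Xerox)
  w_3 = 0.224361·0.5956 + -0.025753·9.0248 = -0.0988  (JPMorgan)
  w_4 = 0.224361·3.4685 + -0.025753·21.2091 = 0.2320  (Qualcomm)
  w_5 = 0.224361·3.3944 + -0.025753·18.0858 = 0.2958  (Nike)
Σw_i=1.0000  μᵀw=0.1890
σ²=wᵀΣw=λ₁·μ_p+λ₂ = 0.224361·0.189 + -0.025753 = 0.016651 ≈ 0.0167

0.4805
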